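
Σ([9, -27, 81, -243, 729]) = 549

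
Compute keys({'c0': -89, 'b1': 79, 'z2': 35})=['c0', 'b1', 'z2']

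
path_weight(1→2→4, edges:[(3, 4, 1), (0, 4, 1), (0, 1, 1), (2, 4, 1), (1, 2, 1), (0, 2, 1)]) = 2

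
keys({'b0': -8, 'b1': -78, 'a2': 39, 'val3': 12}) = ['b0', 'b1', 'a2', 'val3']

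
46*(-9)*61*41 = -1035414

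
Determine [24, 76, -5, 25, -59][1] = 76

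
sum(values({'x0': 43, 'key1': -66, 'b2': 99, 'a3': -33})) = 43 + (-66) + 99 + (-33)
= 43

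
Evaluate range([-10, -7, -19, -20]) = 13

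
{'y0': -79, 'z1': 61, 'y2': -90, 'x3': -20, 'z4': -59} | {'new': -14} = {'y0': -79, 'z1': 61, 'y2': -90, 'x3': -20, 'z4': -59, 'new': -14}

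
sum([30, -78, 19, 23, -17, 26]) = 3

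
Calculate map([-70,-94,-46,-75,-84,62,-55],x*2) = -70*2=-140, -94*2=-188, -46*2=-92, -75*2=-150, -84*2=-168, 62*2=124, -55*2=-110
= [-140, -188, -92, -150, -168, 124, -110]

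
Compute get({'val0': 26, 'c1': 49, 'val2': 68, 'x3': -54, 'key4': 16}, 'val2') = 68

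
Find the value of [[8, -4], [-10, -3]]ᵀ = [[8, -10], [-4, -3]]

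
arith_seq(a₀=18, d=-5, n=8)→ a_0 = 18 + 0*-5 = 18
a_1 = 18 + 1*-5 = 13
a_2 = 18 + 2*-5 = 8
...
= [18, 13, 8, 3, -2, -7, -12, -17]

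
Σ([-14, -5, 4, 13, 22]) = 20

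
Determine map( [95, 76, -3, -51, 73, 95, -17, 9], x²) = [9025, 5776, 9, 2601, 5329, 9025, 289, 81]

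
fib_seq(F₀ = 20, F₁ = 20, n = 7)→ F_2 = F_1 + F_0 = 40
F_3 = F_2 + F_1 = 60
F_4 = F_3 + F_2 = 100
...
= [20, 20, 40, 60, 100, 160, 260]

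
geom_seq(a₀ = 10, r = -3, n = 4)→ a_0 = 10*(-3)^0 = 10
a_1 = 10*(-3)^1 = -30
a_2 = 10*(-3)^2 = 90
...
= [10, -30, 90, -270]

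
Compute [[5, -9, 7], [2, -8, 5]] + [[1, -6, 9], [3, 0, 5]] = [[6, -15, 16], [5, -8, 10]]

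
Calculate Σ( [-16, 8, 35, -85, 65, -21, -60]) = -74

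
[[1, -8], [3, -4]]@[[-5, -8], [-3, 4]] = [[19, -40], [-3, -40]]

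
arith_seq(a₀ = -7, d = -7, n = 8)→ [-7, -14, -21, -28, -35, -42, -49, -56]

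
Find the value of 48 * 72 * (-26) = -89856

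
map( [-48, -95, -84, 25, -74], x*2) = [-96, -190, -168, 50, -148]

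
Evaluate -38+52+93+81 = 188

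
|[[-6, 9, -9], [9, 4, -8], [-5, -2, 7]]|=-297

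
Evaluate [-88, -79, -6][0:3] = [-88, -79, -6]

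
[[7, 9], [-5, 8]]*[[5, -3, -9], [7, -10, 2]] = C[0][0] = (7)*(5) + (9)*(7) = 98
C[0][1] = (7)*(-3) + (9)*(-10) = -111
C[0][2] = (7)*(-9) + (9)*(2) = -45
C[1][0] = (-5)*(5) + (8)*(7) = 31
C[1][1] = (-5)*(-3) + (8)*(-10) = -65
C[1][2] = (-5)*(-9) + (8)*(2) = 61
= [[98, -111, -45], [31, -65, 61]]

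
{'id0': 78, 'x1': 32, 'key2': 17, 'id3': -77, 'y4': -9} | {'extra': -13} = {'id0': 78, 'x1': 32, 'key2': 17, 'id3': -77, 'y4': -9, 'extra': -13}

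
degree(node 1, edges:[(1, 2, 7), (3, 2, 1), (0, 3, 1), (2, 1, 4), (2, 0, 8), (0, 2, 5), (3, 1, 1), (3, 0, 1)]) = 3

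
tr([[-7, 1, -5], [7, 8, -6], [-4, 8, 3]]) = 4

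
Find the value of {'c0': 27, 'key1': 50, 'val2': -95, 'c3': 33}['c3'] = 33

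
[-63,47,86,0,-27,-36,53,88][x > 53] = [86, 88]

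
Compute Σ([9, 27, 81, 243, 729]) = 1089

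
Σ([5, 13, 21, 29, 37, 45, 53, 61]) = 5 + 13 + 21 + 29 + 37 + 45 + 53 + 61
= 264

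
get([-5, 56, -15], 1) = 56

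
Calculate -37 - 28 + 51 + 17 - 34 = -31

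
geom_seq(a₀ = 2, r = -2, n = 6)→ [2, -4, 8, -16, 32, -64]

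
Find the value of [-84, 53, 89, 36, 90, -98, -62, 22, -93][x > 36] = [53, 89, 90]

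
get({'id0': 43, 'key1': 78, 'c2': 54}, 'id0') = 43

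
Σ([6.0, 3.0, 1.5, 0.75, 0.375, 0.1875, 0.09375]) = 11.90625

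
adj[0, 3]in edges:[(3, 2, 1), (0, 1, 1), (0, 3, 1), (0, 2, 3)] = 1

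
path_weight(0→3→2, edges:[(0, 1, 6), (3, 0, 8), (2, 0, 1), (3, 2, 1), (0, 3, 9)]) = 10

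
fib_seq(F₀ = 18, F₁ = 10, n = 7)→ F_2 = F_1 + F_0 = 28
F_3 = F_2 + F_1 = 38
F_4 = F_3 + F_2 = 66
...
= [18, 10, 28, 38, 66, 104, 170]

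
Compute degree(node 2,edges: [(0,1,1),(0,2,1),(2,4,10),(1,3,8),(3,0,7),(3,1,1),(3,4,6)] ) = incident: (0,2), (2,4)
= 2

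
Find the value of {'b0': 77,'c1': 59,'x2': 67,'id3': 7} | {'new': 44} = {'b0': 77, 'c1': 59, 'x2': 67, 'id3': 7, 'new': 44}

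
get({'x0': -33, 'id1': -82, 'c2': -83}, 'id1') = -82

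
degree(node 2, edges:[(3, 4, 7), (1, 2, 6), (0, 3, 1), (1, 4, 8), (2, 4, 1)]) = incident: (1,2), (2,4)
= 2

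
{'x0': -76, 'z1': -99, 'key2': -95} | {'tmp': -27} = {'x0': -76, 'z1': -99, 'key2': -95, 'tmp': -27}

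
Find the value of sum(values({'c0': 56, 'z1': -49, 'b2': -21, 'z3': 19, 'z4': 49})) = 54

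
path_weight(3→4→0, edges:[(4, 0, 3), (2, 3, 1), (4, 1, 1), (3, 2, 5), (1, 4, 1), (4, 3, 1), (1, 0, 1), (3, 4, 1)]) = w(3→4)=1 + w(4→0)=3
= 4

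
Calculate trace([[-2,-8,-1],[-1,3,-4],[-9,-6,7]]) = diagonal: (-2) + 3 + 7
= 8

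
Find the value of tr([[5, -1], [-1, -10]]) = -5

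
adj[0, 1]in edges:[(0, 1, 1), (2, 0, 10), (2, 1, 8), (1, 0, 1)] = 1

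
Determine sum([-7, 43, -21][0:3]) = slice → [-7, 43, -21]
(-7) + 43 + (-21)
= 15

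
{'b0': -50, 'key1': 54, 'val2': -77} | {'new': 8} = {'b0': -50, 'key1': 54, 'val2': -77, 'new': 8}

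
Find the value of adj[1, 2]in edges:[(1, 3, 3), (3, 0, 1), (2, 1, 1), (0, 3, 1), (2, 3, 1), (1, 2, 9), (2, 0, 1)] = 9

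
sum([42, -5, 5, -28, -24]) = -10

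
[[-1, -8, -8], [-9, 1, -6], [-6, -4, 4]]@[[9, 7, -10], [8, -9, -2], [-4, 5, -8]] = [[-41, 25, 90], [-49, -102, 136], [-102, 14, 36]]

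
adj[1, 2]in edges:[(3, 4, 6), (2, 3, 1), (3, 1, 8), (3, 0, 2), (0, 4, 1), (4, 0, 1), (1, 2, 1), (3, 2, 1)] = 1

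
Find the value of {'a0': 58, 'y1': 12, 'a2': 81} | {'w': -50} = {'a0': 58, 'y1': 12, 'a2': 81, 'w': -50}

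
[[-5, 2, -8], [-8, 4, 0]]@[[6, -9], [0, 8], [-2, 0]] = C[0][0] = (-5)*(6) + (2)*(0) + (-8)*(-2) = -14
C[0][1] = (-5)*(-9) + (2)*(8) + (-8)*(0) = 61
C[1][0] = (-8)*(6) + (4)*(0) + (0)*(-2) = -48
C[1][1] = (-8)*(-9) + (4)*(8) + (0)*(0) = 104
= [[-14, 61], [-48, 104]]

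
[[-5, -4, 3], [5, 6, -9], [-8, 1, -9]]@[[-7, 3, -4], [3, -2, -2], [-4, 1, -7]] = C[0][0] = (-5)*(-7) + (-4)*(3) + (3)*(-4) = 11
C[0][1] = (-5)*(3) + (-4)*(-2) + (3)*(1) = -4
C[0][2] = (-5)*(-4) + (-4)*(-2) + (3)*(-7) = 7
C[1][0] = (5)*(-7) + (6)*(3) + (-9)*(-4) = 19
C[1][1] = (5)*(3) + (6)*(-2) + (-9)*(1) = -6
C[1][2] = (5)*(-4) + (6)*(-2) + (-9)*(-7) = 31
... (3 more cells)
= [[11, -4, 7], [19, -6, 31], [95, -35, 93]]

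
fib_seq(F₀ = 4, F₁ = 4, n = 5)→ F_2 = F_1 + F_0 = 8
F_3 = F_2 + F_1 = 12
F_4 = F_3 + F_2 = 20
= [4, 4, 8, 12, 20]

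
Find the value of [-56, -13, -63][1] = -13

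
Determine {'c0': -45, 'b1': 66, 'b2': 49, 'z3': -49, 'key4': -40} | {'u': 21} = {'c0': -45, 'b1': 66, 'b2': 49, 'z3': -49, 'key4': -40, 'u': 21}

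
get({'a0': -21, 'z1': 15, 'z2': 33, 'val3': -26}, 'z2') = 33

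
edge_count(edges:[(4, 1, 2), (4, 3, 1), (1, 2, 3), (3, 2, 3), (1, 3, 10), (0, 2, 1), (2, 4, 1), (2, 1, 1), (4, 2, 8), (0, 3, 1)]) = 10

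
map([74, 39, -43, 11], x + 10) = 74+10=84, 39+10=49, -43+10=-33, 11+10=21
= [84, 49, -33, 21]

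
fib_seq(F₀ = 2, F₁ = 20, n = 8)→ F_2 = F_1 + F_0 = 22
F_3 = F_2 + F_1 = 42
F_4 = F_3 + F_2 = 64
...
= [2, 20, 22, 42, 64, 106, 170, 276]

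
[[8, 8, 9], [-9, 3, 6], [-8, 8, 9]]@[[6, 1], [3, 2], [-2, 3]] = [[54, 51], [-57, 15], [-42, 35]]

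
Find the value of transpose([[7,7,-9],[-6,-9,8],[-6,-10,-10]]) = [[7, -6, -6], [7, -9, -10], [-9, 8, -10]]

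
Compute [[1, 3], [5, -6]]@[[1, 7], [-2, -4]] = C[0][0] = (1)*(1) + (3)*(-2) = -5
C[0][1] = (1)*(7) + (3)*(-4) = -5
C[1][0] = (5)*(1) + (-6)*(-2) = 17
C[1][1] = (5)*(7) + (-6)*(-4) = 59
= [[-5, -5], [17, 59]]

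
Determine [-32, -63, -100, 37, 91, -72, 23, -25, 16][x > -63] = keep x where x > -63: -32✓, -63✗, -100✗, 37✓, 91✓, -72✗, 23✓, -25✓, 16✓
= [-32, 37, 91, 23, -25, 16]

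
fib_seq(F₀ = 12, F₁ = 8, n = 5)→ F_2 = F_1 + F_0 = 20
F_3 = F_2 + F_1 = 28
F_4 = F_3 + F_2 = 48
= [12, 8, 20, 28, 48]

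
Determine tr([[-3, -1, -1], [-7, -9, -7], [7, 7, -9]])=-21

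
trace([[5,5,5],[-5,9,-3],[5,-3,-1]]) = 13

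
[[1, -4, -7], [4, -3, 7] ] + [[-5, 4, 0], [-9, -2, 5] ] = [[-4, 0, -7], [-5, -5, 12]]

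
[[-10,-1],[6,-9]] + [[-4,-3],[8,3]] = [[-14, -4], [14, -6]]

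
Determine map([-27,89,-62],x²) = (-27)²=729, (89)²=7921, (-62)²=3844
= [729, 7921, 3844]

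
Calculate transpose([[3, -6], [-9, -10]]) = [[3, -9], [-6, -10]]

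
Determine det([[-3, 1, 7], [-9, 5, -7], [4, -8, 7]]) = 462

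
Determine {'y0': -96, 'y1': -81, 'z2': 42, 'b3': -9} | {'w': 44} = {'y0': -96, 'y1': -81, 'z2': 42, 'b3': -9, 'w': 44}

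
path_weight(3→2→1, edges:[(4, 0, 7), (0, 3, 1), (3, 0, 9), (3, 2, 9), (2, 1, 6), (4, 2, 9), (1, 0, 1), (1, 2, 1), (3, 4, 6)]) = w(3→2)=9 + w(2→1)=6
= 15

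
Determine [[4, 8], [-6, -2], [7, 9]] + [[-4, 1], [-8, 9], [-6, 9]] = [[0, 9], [-14, 7], [1, 18]]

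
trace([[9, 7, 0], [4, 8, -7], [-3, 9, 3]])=20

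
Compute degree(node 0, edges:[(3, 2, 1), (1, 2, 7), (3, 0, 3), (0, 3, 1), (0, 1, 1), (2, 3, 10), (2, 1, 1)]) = incident: (3,0), (0,3), (0,1)
= 3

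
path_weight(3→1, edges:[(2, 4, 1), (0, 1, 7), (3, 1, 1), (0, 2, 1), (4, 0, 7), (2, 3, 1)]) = w(3→1)=1
= 1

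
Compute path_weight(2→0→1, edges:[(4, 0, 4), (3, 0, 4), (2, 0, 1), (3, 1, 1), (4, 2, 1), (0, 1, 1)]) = 2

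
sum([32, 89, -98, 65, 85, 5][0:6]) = 178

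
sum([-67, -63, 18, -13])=(-67) + (-63) + 18 + (-13)
= -125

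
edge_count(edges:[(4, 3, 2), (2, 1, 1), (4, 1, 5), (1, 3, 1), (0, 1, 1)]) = 5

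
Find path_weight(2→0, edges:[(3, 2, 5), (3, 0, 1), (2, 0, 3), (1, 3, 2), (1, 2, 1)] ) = w(2→0)=3
= 3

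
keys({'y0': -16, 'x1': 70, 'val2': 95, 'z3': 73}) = ['y0', 'x1', 'val2', 'z3']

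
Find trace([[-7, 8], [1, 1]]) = -6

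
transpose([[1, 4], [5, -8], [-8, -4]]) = [[1, 5, -8], [4, -8, -4]]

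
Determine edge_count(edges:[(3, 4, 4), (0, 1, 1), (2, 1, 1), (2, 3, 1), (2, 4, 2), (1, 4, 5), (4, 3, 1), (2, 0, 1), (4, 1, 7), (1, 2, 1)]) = 10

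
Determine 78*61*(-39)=-185562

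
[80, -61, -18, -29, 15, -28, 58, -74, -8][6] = 58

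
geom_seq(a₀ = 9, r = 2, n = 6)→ [9, 18, 36, 72, 144, 288]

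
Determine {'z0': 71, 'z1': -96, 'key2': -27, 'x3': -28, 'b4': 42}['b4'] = 42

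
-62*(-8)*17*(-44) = -371008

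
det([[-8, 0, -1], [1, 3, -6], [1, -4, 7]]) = (1)*(-8)*det([[3, -6], [-4, 7]]) + (-1)*(0)*det([[1, -6], [1, 7]]) + (1)*(-1)*det([[1, 3], [1, -4]])
= 24 + 0 + 7
= 31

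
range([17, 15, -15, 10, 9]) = 32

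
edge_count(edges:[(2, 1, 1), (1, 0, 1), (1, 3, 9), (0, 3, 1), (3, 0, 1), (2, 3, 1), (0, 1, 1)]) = 7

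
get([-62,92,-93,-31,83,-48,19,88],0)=-62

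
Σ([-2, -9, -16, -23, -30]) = (-2) + (-9) + (-16) + (-23) + (-30)
= -80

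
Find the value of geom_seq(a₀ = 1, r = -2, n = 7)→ a_0 = 1*(-2)^0 = 1
a_1 = 1*(-2)^1 = -2
a_2 = 1*(-2)^2 = 4
...
= [1, -2, 4, -8, 16, -32, 64]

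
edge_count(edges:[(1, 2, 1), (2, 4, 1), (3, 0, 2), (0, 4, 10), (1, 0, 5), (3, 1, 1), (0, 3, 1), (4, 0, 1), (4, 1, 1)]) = 9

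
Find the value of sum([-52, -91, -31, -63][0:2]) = slice → [-52, -91]
(-52) + (-91)
= -143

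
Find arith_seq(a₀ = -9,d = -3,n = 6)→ a_0 = -9 + 0*-3 = -9
a_1 = -9 + 1*-3 = -12
a_2 = -9 + 2*-3 = -15
...
= [-9, -12, -15, -18, -21, -24]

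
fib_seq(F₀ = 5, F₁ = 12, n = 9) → F_2 = F_1 + F_0 = 17
F_3 = F_2 + F_1 = 29
F_4 = F_3 + F_2 = 46
...
= [5, 12, 17, 29, 46, 75, 121, 196, 317]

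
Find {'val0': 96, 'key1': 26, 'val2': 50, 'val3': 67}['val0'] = 96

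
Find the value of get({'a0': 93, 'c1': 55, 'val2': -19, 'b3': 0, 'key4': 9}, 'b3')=0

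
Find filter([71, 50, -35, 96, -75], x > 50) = [71, 96]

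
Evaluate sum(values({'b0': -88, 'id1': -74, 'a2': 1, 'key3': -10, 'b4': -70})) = (-88) + (-74) + 1 + (-10) + (-70)
= -241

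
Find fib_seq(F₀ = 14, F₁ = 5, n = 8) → [14, 5, 19, 24, 43, 67, 110, 177]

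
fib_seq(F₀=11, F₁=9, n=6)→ [11, 9, 20, 29, 49, 78]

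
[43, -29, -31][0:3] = [43, -29, -31]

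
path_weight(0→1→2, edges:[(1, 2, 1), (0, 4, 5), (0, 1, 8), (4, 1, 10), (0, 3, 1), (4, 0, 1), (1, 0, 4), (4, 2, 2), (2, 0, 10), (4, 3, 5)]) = 9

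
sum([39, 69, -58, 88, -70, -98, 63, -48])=39 + 69 + (-58) + 88 + (-70) + (-98) + 63 + (-48)
= -15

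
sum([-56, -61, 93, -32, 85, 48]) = (-56) + (-61) + 93 + (-32) + 85 + 48
= 77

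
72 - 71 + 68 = 69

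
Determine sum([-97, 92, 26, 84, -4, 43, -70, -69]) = 5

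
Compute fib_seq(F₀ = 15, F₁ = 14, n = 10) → [15, 14, 29, 43, 72, 115, 187, 302, 489, 791]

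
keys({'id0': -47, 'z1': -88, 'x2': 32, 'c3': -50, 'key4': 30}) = ['id0', 'z1', 'x2', 'c3', 'key4']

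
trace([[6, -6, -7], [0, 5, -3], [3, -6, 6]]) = 17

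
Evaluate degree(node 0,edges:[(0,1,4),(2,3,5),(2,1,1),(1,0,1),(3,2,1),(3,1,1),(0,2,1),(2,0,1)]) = 4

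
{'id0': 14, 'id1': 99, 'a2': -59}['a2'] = -59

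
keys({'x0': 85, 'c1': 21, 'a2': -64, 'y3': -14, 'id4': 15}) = ['x0', 'c1', 'a2', 'y3', 'id4']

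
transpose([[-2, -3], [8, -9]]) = [[-2, 8], [-3, -9]]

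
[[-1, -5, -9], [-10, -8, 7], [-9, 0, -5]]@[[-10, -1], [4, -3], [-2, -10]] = C[0][0] = (-1)*(-10) + (-5)*(4) + (-9)*(-2) = 8
C[0][1] = (-1)*(-1) + (-5)*(-3) + (-9)*(-10) = 106
C[1][0] = (-10)*(-10) + (-8)*(4) + (7)*(-2) = 54
C[1][1] = (-10)*(-1) + (-8)*(-3) + (7)*(-10) = -36
C[2][0] = (-9)*(-10) + (0)*(4) + (-5)*(-2) = 100
C[2][1] = (-9)*(-1) + (0)*(-3) + (-5)*(-10) = 59
= [[8, 106], [54, -36], [100, 59]]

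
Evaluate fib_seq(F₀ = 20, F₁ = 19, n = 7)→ F_2 = F_1 + F_0 = 39
F_3 = F_2 + F_1 = 58
F_4 = F_3 + F_2 = 97
...
= [20, 19, 39, 58, 97, 155, 252]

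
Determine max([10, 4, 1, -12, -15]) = 10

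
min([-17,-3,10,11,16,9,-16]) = -17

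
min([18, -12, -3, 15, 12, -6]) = -12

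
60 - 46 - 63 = -49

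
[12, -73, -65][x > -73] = keep x where x > -73: 12✓, -73✗, -65✓
= [12, -65]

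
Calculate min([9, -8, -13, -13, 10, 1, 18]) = -13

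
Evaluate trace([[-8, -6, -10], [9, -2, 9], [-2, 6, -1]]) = diagonal: (-8) + (-2) + (-1)
= -11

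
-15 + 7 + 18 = 10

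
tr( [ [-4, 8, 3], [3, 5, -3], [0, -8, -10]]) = diagonal: (-4) + 5 + (-10)
= -9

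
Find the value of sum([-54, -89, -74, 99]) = -118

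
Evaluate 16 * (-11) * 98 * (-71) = 1224608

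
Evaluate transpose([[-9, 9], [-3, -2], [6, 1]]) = [[-9, -3, 6], [9, -2, 1]]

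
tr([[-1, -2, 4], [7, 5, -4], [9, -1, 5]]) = 9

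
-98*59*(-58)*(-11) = -3688916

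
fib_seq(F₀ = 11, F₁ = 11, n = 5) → [11, 11, 22, 33, 55]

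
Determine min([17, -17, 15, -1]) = -17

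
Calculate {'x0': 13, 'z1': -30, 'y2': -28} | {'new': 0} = {'x0': 13, 'z1': -30, 'y2': -28, 'new': 0}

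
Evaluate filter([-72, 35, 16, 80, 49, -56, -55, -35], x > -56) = [35, 16, 80, 49, -55, -35]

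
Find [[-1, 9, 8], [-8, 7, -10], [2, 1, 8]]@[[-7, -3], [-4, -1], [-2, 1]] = C[0][0] = (-1)*(-7) + (9)*(-4) + (8)*(-2) = -45
C[0][1] = (-1)*(-3) + (9)*(-1) + (8)*(1) = 2
C[1][0] = (-8)*(-7) + (7)*(-4) + (-10)*(-2) = 48
C[1][1] = (-8)*(-3) + (7)*(-1) + (-10)*(1) = 7
C[2][0] = (2)*(-7) + (1)*(-4) + (8)*(-2) = -34
C[2][1] = (2)*(-3) + (1)*(-1) + (8)*(1) = 1
= [[-45, 2], [48, 7], [-34, 1]]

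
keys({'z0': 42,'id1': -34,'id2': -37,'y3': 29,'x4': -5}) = ['z0', 'id1', 'id2', 'y3', 'x4']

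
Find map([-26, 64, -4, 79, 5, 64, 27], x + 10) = -26+10=-16, 64+10=74, -4+10=6, 79+10=89, 5+10=15, 64+10=74, 27+10=37
= [-16, 74, 6, 89, 15, 74, 37]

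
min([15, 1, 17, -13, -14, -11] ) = -14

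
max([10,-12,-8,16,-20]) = 16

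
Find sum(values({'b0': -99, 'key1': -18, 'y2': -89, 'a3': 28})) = (-99) + (-18) + (-89) + 28
= -178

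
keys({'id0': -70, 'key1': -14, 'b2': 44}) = ['id0', 'key1', 'b2']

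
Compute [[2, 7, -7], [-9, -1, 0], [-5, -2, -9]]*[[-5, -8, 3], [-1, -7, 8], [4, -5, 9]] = [[-45, -30, -1], [46, 79, -35], [-9, 99, -112]]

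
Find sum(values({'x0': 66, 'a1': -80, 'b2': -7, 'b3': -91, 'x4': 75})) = 66 + (-80) + (-7) + (-91) + 75
= -37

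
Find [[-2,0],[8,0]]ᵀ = [[-2, 8], [0, 0]]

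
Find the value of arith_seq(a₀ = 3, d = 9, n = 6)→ [3, 12, 21, 30, 39, 48]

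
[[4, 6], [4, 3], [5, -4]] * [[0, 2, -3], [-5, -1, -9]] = [[-30, 2, -66], [-15, 5, -39], [20, 14, 21]]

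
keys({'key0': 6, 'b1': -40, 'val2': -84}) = ['key0', 'b1', 'val2']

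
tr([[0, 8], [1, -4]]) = -4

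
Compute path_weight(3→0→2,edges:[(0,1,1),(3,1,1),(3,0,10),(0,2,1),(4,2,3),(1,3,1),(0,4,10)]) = w(3→0)=10 + w(0→2)=1
= 11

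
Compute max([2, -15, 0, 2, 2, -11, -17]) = 2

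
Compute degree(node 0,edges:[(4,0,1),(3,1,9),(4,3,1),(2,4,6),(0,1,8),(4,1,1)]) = incident: (4,0), (0,1)
= 2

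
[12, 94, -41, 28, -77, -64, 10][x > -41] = keep x where x > -41: 12✓, 94✓, -41✗, 28✓, -77✗, -64✗, 10✓
= [12, 94, 28, 10]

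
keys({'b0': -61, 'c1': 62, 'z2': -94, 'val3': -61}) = ['b0', 'c1', 'z2', 'val3']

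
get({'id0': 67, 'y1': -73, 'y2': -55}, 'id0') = 67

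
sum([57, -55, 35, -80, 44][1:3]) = -20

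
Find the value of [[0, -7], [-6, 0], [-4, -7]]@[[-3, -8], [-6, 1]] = [[42, -7], [18, 48], [54, 25]]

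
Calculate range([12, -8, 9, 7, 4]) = 20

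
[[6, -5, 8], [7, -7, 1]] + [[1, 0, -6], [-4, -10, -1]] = [[7, -5, 2], [3, -17, 0]]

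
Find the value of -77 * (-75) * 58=334950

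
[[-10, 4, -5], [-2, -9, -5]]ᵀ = [[-10, -2], [4, -9], [-5, -5]]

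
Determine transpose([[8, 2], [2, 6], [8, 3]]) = [[8, 2, 8], [2, 6, 3]]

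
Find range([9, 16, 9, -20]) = 36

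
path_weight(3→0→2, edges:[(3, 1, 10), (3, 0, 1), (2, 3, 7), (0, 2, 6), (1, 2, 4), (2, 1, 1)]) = w(3→0)=1 + w(0→2)=6
= 7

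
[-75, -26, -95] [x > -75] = keep x where x > -75: -75✗, -26✓, -95✗
= [-26]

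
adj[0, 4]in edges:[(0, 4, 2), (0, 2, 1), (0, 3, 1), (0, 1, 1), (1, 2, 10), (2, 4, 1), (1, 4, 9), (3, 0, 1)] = 2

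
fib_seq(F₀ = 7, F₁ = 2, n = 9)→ [7, 2, 9, 11, 20, 31, 51, 82, 133]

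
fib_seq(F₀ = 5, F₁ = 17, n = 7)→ [5, 17, 22, 39, 61, 100, 161]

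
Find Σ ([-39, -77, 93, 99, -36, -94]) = -54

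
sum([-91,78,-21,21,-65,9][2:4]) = slice → [-21, 21]
(-21) + 21
= 0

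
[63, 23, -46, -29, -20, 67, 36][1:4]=[23, -46, -29]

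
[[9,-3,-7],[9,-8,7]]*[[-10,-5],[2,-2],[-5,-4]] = C[0][0] = (9)*(-10) + (-3)*(2) + (-7)*(-5) = -61
C[0][1] = (9)*(-5) + (-3)*(-2) + (-7)*(-4) = -11
C[1][0] = (9)*(-10) + (-8)*(2) + (7)*(-5) = -141
C[1][1] = (9)*(-5) + (-8)*(-2) + (7)*(-4) = -57
= [[-61, -11], [-141, -57]]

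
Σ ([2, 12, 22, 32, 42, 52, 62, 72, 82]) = 2 + 12 + 22 + 32 + 42 + 52 + 62 + 72 + 82
= 378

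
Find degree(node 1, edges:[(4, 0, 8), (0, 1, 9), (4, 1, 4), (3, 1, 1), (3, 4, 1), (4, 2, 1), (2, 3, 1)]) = incident: (0,1), (4,1), (3,1)
= 3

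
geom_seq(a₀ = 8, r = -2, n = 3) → [8, -16, 32]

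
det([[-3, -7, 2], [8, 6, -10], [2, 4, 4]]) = 212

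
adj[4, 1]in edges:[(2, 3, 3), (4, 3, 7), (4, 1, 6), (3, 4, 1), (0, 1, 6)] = 6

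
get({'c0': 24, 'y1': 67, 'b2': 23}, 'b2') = 23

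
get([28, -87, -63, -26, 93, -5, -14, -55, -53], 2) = -63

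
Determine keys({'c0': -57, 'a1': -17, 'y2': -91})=['c0', 'a1', 'y2']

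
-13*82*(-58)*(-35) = -2163980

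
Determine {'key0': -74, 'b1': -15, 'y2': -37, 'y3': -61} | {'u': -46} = {'key0': -74, 'b1': -15, 'y2': -37, 'y3': -61, 'u': -46}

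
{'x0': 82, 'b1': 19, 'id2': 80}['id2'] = 80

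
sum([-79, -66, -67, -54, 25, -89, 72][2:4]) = slice → [-67, -54]
(-67) + (-54)
= -121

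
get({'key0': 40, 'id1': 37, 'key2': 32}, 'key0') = 40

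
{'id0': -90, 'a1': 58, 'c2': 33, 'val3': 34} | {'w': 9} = {'id0': -90, 'a1': 58, 'c2': 33, 'val3': 34, 'w': 9}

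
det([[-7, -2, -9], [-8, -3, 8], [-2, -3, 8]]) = (1)*(-7)*det([[-3, 8], [-3, 8]]) + (-1)*(-2)*det([[-8, 8], [-2, 8]]) + (1)*(-9)*det([[-8, -3], [-2, -3]])
= 0 + -96 + -162
= -258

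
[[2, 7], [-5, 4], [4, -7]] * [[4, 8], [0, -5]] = [[8, -19], [-20, -60], [16, 67]]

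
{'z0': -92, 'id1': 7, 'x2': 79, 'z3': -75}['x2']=79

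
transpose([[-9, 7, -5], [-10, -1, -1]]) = [[-9, -10], [7, -1], [-5, -1]]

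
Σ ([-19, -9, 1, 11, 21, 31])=36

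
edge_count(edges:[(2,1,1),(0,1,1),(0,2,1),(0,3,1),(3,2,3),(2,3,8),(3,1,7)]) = 7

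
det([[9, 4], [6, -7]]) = (9)*(-7) - (4)*(6)
= -87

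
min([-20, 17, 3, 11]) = -20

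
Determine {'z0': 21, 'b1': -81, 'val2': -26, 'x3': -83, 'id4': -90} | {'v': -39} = {'z0': 21, 'b1': -81, 'val2': -26, 'x3': -83, 'id4': -90, 'v': -39}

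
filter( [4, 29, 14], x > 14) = [29]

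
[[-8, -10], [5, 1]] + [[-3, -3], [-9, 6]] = [[-11, -13], [-4, 7]]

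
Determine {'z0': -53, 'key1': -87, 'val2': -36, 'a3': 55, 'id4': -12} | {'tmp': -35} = {'z0': -53, 'key1': -87, 'val2': -36, 'a3': 55, 'id4': -12, 'tmp': -35}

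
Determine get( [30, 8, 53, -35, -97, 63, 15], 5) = 63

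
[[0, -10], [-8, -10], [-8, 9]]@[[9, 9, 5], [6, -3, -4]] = [[-60, 30, 40], [-132, -42, 0], [-18, -99, -76]]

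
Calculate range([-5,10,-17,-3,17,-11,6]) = 34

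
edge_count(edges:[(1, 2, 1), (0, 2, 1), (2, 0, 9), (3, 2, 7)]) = 4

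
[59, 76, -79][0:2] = [59, 76]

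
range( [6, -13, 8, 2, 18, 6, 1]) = 31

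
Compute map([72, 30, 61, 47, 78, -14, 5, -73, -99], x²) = (72)²=5184, (30)²=900, (61)²=3721, (47)²=2209, (78)²=6084, (-14)²=196, (5)²=25, (-73)²=5329, (-99)²=9801
= [5184, 900, 3721, 2209, 6084, 196, 25, 5329, 9801]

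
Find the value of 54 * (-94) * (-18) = 91368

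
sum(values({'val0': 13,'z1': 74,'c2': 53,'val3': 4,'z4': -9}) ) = 13 + 74 + 53 + 4 + (-9)
= 135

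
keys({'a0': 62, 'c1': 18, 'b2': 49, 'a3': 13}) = ['a0', 'c1', 'b2', 'a3']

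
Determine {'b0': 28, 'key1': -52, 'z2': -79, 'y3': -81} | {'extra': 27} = {'b0': 28, 'key1': -52, 'z2': -79, 'y3': -81, 'extra': 27}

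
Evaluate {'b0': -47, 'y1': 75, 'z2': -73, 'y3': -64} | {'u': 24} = {'b0': -47, 'y1': 75, 'z2': -73, 'y3': -64, 'u': 24}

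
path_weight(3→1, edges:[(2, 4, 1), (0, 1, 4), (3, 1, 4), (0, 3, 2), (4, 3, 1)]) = 4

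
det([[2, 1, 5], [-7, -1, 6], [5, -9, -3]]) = (1)*(2)*det([[-1, 6], [-9, -3]]) + (-1)*(1)*det([[-7, 6], [5, -3]]) + (1)*(5)*det([[-7, -1], [5, -9]])
= 114 + 9 + 340
= 463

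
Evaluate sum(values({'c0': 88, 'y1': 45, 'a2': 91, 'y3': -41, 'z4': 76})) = 259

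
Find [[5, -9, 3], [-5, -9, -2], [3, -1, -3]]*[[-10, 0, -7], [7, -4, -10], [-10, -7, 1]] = C[0][0] = (5)*(-10) + (-9)*(7) + (3)*(-10) = -143
C[0][1] = (5)*(0) + (-9)*(-4) + (3)*(-7) = 15
C[0][2] = (5)*(-7) + (-9)*(-10) + (3)*(1) = 58
C[1][0] = (-5)*(-10) + (-9)*(7) + (-2)*(-10) = 7
C[1][1] = (-5)*(0) + (-9)*(-4) + (-2)*(-7) = 50
C[1][2] = (-5)*(-7) + (-9)*(-10) + (-2)*(1) = 123
... (3 more cells)
= [[-143, 15, 58], [7, 50, 123], [-7, 25, -14]]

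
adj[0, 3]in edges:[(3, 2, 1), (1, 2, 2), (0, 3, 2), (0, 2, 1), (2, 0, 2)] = 2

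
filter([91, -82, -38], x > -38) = [91]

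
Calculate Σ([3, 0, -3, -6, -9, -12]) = 3 + 0 + (-3) + (-6) + (-9) + (-12)
= -27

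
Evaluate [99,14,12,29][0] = 99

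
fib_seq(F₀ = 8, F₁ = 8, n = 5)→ [8, 8, 16, 24, 40]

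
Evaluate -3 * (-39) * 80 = 9360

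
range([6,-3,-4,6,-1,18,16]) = 22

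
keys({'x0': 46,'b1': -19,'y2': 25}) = ['x0', 'b1', 'y2']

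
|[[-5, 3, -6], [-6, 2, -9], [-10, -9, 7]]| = 287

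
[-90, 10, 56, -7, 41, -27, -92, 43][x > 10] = keep x where x > 10: -90✗, 10✗, 56✓, -7✗, 41✓, -27✗, -92✗, 43✓
= [56, 41, 43]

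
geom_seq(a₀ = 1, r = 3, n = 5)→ [1, 3, 9, 27, 81]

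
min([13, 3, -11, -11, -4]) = -11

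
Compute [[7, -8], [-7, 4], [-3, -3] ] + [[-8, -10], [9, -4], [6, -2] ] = [[-1, -18], [2, 0], [3, -5]]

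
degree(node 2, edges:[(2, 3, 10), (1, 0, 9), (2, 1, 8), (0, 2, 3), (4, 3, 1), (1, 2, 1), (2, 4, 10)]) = incident: (2,3), (2,1), (0,2), (1,2), (2,4)
= 5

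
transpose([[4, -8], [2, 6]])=[[4, 2], [-8, 6]]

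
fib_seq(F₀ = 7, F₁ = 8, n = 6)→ [7, 8, 15, 23, 38, 61]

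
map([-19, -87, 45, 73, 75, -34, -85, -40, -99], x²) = (-19)²=361, (-87)²=7569, (45)²=2025, (73)²=5329, (75)²=5625, (-34)²=1156, (-85)²=7225, (-40)²=1600, (-99)²=9801
= [361, 7569, 2025, 5329, 5625, 1156, 7225, 1600, 9801]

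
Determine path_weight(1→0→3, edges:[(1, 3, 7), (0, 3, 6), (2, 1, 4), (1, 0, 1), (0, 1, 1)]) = w(1→0)=1 + w(0→3)=6
= 7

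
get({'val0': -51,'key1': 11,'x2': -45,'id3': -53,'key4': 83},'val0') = -51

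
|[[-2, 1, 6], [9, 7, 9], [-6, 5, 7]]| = (1)*(-2)*det([[7, 9], [5, 7]]) + (-1)*(1)*det([[9, 9], [-6, 7]]) + (1)*(6)*det([[9, 7], [-6, 5]])
= -8 + -117 + 522
= 397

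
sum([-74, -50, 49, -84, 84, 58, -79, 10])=(-74) + (-50) + 49 + (-84) + 84 + 58 + (-79) + 10
= -86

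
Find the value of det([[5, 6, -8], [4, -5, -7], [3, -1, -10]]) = 241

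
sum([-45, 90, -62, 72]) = 55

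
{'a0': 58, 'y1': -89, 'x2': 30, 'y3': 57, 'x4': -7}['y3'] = 57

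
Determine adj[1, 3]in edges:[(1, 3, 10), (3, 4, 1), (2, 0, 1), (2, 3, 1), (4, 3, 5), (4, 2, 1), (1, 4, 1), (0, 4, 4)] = 10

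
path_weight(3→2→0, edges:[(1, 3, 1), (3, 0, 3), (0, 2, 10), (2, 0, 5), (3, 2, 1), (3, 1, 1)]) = w(3→2)=1 + w(2→0)=5
= 6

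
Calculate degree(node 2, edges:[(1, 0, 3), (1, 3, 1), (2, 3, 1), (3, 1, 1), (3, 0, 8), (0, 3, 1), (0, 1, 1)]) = incident: (2,3)
= 1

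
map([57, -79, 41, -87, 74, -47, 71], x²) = [3249, 6241, 1681, 7569, 5476, 2209, 5041]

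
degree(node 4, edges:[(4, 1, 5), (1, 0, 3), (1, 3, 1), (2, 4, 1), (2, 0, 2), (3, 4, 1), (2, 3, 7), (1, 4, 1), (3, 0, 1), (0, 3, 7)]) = incident: (4,1), (2,4), (3,4), (1,4)
= 4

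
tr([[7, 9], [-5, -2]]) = diagonal: 7 + (-2)
= 5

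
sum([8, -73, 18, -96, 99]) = -44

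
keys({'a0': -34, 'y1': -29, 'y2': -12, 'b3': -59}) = ['a0', 'y1', 'y2', 'b3']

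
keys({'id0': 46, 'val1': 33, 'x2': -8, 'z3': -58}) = ['id0', 'val1', 'x2', 'z3']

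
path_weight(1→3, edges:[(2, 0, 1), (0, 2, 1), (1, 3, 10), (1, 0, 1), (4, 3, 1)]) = 10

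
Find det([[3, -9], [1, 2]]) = (3)*(2) - (-9)*(1)
= 15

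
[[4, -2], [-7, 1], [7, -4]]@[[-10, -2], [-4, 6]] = [[-32, -20], [66, 20], [-54, -38]]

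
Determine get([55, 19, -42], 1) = 19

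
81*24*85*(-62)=-10244880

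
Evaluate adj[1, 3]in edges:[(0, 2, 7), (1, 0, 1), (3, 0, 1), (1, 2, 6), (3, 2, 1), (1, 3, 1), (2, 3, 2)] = 1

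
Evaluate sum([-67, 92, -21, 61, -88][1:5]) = 44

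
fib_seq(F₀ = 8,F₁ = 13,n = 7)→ [8, 13, 21, 34, 55, 89, 144]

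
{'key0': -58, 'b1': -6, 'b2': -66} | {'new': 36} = {'key0': -58, 'b1': -6, 'b2': -66, 'new': 36}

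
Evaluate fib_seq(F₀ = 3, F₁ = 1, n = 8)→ [3, 1, 4, 5, 9, 14, 23, 37]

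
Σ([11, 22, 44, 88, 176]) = 11 + 22 + 44 + 88 + 176
= 341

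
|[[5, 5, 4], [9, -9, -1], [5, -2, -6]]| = 613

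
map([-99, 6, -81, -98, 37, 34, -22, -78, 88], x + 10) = -99+10=-89, 6+10=16, -81+10=-71, -98+10=-88, 37+10=47, 34+10=44, -22+10=-12, -78+10=-68, 88+10=98
= [-89, 16, -71, -88, 47, 44, -12, -68, 98]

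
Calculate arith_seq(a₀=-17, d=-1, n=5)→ [-17, -18, -19, -20, -21]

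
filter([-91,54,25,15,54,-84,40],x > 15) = [54, 25, 54, 40]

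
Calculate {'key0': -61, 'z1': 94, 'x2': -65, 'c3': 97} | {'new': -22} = {'key0': -61, 'z1': 94, 'x2': -65, 'c3': 97, 'new': -22}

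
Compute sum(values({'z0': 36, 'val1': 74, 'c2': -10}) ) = 36 + 74 + (-10)
= 100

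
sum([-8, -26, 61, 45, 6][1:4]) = slice → [-26, 61, 45]
(-26) + 61 + 45
= 80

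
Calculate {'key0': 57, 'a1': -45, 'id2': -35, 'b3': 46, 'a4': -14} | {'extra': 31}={'key0': 57, 'a1': -45, 'id2': -35, 'b3': 46, 'a4': -14, 'extra': 31}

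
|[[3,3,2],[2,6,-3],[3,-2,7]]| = -5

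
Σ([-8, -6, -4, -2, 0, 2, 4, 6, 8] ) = (-8) + (-6) + (-4) + (-2) + 0 + 2 + 4 + 6 + 8
= 0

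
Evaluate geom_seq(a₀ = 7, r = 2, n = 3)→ a_0 = 7*2^0 = 7
a_1 = 7*2^1 = 14
a_2 = 7*2^2 = 28
= [7, 14, 28]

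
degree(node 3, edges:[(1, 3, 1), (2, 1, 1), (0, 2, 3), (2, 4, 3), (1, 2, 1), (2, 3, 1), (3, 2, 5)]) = 3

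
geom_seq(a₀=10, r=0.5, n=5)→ [10.0, 5.0, 2.5, 1.25, 0.625]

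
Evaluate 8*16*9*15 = 17280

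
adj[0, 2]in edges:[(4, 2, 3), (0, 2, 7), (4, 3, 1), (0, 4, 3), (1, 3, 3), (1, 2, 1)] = 7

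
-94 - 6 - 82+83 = -99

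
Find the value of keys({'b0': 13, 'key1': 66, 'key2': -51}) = ['b0', 'key1', 'key2']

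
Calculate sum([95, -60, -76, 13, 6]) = 95 + (-60) + (-76) + 13 + 6
= -22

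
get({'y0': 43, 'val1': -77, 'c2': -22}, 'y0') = 43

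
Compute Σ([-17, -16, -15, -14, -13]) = (-17) + (-16) + (-15) + (-14) + (-13)
= -75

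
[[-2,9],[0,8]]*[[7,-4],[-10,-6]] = [[-104, -46], [-80, -48]]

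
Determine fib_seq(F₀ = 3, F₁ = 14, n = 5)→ F_2 = F_1 + F_0 = 17
F_3 = F_2 + F_1 = 31
F_4 = F_3 + F_2 = 48
= [3, 14, 17, 31, 48]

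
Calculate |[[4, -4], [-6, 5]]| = -4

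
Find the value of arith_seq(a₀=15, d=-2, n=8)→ [15, 13, 11, 9, 7, 5, 3, 1]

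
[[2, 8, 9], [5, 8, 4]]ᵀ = [[2, 5], [8, 8], [9, 4]]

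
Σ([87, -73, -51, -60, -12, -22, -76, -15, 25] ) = 87 + (-73) + (-51) + (-60) + (-12) + (-22) + (-76) + (-15) + 25
= -197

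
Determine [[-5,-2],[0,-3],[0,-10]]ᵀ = [[-5, 0, 0], [-2, -3, -10]]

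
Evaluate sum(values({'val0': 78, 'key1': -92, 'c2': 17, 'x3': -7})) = 78 + (-92) + 17 + (-7)
= -4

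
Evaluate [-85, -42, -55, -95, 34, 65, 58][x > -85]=keep x where x > -85: -85✗, -42✓, -55✓, -95✗, 34✓, 65✓, 58✓
= [-42, -55, 34, 65, 58]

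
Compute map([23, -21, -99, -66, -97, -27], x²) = (23)²=529, (-21)²=441, (-99)²=9801, (-66)²=4356, (-97)²=9409, (-27)²=729
= [529, 441, 9801, 4356, 9409, 729]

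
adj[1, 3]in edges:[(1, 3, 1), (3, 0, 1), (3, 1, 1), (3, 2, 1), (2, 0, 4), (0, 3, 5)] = 1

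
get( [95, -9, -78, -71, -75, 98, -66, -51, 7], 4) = -75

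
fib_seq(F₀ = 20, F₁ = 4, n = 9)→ [20, 4, 24, 28, 52, 80, 132, 212, 344]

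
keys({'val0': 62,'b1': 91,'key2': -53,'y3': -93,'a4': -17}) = ['val0', 'b1', 'key2', 'y3', 'a4']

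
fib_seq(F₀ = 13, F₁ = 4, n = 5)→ [13, 4, 17, 21, 38]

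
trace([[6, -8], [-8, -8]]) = -2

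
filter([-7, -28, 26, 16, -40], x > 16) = keep x where x > 16: -7✗, -28✗, 26✓, 16✗, -40✗
= [26]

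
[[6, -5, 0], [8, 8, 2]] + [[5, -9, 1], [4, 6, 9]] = [[11, -14, 1], [12, 14, 11]]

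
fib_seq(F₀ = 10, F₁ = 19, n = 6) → [10, 19, 29, 48, 77, 125]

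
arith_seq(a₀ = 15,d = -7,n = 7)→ a_0 = 15 + 0*-7 = 15
a_1 = 15 + 1*-7 = 8
a_2 = 15 + 2*-7 = 1
...
= [15, 8, 1, -6, -13, -20, -27]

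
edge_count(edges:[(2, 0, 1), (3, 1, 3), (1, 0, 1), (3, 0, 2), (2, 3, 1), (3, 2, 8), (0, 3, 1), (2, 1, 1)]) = 8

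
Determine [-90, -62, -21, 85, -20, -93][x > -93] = [-90, -62, -21, 85, -20]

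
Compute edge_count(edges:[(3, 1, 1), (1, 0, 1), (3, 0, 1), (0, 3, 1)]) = 4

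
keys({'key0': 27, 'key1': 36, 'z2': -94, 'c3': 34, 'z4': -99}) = ['key0', 'key1', 'z2', 'c3', 'z4']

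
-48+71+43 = 66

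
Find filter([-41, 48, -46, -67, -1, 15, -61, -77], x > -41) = [48, -1, 15]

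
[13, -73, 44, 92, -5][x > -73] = [13, 44, 92, -5]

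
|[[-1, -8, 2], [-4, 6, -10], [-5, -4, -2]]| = -192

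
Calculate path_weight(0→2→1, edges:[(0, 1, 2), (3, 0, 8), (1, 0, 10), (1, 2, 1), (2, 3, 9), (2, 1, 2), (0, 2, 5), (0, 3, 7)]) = w(0→2)=5 + w(2→1)=2
= 7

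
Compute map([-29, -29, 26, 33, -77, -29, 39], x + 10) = [-19, -19, 36, 43, -67, -19, 49]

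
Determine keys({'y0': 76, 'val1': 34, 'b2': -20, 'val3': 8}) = ['y0', 'val1', 'b2', 'val3']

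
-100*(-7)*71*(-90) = -4473000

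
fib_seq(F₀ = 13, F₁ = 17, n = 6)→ F_2 = F_1 + F_0 = 30
F_3 = F_2 + F_1 = 47
F_4 = F_3 + F_2 = 77
...
= [13, 17, 30, 47, 77, 124]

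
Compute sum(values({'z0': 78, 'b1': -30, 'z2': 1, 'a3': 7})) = 78 + (-30) + 1 + 7
= 56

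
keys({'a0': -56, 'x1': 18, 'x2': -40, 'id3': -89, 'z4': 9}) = ['a0', 'x1', 'x2', 'id3', 'z4']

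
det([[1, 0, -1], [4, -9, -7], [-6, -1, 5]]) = (1)*(1)*det([[-9, -7], [-1, 5]]) + (-1)*(0)*det([[4, -7], [-6, 5]]) + (1)*(-1)*det([[4, -9], [-6, -1]])
= -52 + 0 + 58
= 6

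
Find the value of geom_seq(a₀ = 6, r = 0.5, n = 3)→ a_0 = 6*0.5^0 = 6.0
a_1 = 6*0.5^1 = 3.0
a_2 = 6*0.5^2 = 1.5
= [6.0, 3.0, 1.5]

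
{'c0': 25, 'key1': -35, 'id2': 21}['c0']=25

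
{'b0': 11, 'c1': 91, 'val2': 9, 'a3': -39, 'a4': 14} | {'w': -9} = {'b0': 11, 'c1': 91, 'val2': 9, 'a3': -39, 'a4': 14, 'w': -9}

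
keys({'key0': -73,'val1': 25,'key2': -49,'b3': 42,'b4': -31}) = ['key0', 'val1', 'key2', 'b3', 'b4']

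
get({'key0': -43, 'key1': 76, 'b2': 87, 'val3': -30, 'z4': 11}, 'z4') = 11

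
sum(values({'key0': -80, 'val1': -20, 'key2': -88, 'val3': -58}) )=(-80) + (-20) + (-88) + (-58)
= -246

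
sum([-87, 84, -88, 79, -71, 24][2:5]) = -80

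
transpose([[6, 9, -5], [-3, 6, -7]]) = [[6, -3], [9, 6], [-5, -7]]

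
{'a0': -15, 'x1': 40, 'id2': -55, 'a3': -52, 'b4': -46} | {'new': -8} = {'a0': -15, 'x1': 40, 'id2': -55, 'a3': -52, 'b4': -46, 'new': -8}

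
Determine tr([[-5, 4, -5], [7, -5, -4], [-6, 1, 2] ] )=diagonal: (-5) + (-5) + 2
= -8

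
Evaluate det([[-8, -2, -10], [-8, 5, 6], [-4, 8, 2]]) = (1)*(-8)*det([[5, 6], [8, 2]]) + (-1)*(-2)*det([[-8, 6], [-4, 2]]) + (1)*(-10)*det([[-8, 5], [-4, 8]])
= 304 + 16 + 440
= 760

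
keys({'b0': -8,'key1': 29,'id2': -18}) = ['b0', 'key1', 'id2']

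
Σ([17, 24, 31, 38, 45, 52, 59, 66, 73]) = 17 + 24 + 31 + 38 + 45 + 52 + 59 + 66 + 73
= 405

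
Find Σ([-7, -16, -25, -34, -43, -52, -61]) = (-7) + (-16) + (-25) + (-34) + (-43) + (-52) + (-61)
= -238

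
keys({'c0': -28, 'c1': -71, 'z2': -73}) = ['c0', 'c1', 'z2']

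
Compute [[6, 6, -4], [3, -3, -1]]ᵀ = [[6, 3], [6, -3], [-4, -1]]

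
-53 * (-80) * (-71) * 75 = -22578000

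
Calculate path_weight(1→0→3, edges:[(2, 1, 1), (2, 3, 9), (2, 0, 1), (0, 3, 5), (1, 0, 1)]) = 6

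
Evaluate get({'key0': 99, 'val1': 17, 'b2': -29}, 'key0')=99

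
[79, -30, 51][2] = 51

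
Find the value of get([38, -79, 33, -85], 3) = -85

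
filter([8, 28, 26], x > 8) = keep x where x > 8: 8✗, 28✓, 26✓
= [28, 26]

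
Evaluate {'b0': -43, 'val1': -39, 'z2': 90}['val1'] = -39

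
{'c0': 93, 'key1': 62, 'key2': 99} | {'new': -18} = {'c0': 93, 'key1': 62, 'key2': 99, 'new': -18}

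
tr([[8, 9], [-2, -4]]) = 4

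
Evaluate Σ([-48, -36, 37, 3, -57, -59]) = (-48) + (-36) + 37 + 3 + (-57) + (-59)
= -160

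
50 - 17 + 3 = 36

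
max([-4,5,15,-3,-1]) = 15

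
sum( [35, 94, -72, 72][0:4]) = slice → [35, 94, -72, 72]
35 + 94 + (-72) + 72
= 129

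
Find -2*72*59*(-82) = 696672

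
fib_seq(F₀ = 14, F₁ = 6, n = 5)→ [14, 6, 20, 26, 46]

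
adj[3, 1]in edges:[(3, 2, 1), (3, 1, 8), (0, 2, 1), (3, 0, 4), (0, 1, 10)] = 8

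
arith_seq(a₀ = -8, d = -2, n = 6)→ a_0 = -8 + 0*-2 = -8
a_1 = -8 + 1*-2 = -10
a_2 = -8 + 2*-2 = -12
...
= [-8, -10, -12, -14, -16, -18]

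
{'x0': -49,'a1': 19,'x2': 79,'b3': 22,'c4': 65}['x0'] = -49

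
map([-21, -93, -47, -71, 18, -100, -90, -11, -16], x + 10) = [-11, -83, -37, -61, 28, -90, -80, -1, -6]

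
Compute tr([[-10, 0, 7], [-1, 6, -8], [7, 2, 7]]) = 3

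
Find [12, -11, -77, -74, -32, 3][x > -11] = keep x where x > -11: 12✓, -11✗, -77✗, -74✗, -32✗, 3✓
= [12, 3]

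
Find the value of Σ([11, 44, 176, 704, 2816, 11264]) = 15015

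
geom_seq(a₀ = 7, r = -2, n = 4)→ [7, -14, 28, -56]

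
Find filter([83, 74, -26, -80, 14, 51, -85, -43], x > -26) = keep x where x > -26: 83✓, 74✓, -26✗, -80✗, 14✓, 51✓, -85✗, -43✗
= [83, 74, 14, 51]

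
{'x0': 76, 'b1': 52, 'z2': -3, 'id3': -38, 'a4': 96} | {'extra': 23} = {'x0': 76, 'b1': 52, 'z2': -3, 'id3': -38, 'a4': 96, 'extra': 23}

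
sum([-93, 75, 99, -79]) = 2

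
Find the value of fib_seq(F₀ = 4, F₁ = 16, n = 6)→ F_2 = F_1 + F_0 = 20
F_3 = F_2 + F_1 = 36
F_4 = F_3 + F_2 = 56
...
= [4, 16, 20, 36, 56, 92]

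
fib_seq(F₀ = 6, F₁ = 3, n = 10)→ F_2 = F_1 + F_0 = 9
F_3 = F_2 + F_1 = 12
F_4 = F_3 + F_2 = 21
...
= [6, 3, 9, 12, 21, 33, 54, 87, 141, 228]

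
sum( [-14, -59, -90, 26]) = (-14) + (-59) + (-90) + 26
= -137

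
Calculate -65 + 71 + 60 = 66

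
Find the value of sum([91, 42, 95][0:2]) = slice → [91, 42]
91 + 42
= 133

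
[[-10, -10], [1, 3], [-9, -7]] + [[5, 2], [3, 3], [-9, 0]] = [[-5, -8], [4, 6], [-18, -7]]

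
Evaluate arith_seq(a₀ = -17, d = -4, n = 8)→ [-17, -21, -25, -29, -33, -37, -41, -45]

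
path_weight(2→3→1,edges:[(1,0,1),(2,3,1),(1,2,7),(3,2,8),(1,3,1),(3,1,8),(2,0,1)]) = w(2→3)=1 + w(3→1)=8
= 9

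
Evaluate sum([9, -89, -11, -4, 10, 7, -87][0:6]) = slice → [9, -89, -11, -4, 10, 7]
9 + (-89) + (-11) + (-4) + 10 + 7
= -78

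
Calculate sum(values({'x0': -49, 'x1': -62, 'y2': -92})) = (-49) + (-62) + (-92)
= -203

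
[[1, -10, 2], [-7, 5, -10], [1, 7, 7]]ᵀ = [[1, -7, 1], [-10, 5, 7], [2, -10, 7]]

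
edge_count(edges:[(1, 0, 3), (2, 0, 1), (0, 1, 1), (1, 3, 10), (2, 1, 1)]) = 5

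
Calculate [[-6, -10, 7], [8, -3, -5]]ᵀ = [[-6, 8], [-10, -3], [7, -5]]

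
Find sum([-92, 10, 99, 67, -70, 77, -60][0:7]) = slice → [-92, 10, 99, 67, -70, 77, -60]
(-92) + 10 + 99 + 67 + (-70) + 77 + (-60)
= 31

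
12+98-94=16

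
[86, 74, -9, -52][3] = -52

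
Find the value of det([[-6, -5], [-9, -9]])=9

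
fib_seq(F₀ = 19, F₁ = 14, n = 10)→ [19, 14, 33, 47, 80, 127, 207, 334, 541, 875]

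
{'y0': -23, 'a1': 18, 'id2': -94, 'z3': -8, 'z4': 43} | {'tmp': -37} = {'y0': -23, 'a1': 18, 'id2': -94, 'z3': -8, 'z4': 43, 'tmp': -37}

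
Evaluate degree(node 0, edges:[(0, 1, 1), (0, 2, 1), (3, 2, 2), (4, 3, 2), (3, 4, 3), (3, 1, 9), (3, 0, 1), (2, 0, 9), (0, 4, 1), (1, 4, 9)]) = 5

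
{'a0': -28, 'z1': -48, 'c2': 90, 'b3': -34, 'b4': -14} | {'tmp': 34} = {'a0': -28, 'z1': -48, 'c2': 90, 'b3': -34, 'b4': -14, 'tmp': 34}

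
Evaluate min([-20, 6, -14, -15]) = -20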